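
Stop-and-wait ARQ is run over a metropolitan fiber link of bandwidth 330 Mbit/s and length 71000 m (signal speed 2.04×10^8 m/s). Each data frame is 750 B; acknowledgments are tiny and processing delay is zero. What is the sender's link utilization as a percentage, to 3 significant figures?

t_tx = L/R = 6000/330000000 = 1.81818e-05 s.
t_prop = 71000/204000000 = 0.000348039 s; RTT = 0.000696078 s.
Cycle = t_tx + RTT = 0.00071426 s.
Utilization = t_tx / cycle = 1.81818e-05/0.00071426 = 2.55 %.

2.55 %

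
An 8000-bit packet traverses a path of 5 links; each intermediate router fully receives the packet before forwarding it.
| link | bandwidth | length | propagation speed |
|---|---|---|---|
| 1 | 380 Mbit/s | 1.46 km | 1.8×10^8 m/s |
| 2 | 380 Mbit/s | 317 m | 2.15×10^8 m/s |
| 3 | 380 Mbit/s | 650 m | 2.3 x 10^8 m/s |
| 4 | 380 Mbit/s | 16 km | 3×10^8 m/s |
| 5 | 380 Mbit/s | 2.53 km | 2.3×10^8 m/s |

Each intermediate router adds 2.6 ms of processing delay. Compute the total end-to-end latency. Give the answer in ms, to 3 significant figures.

Transmission delay per hop = L/R = 8000/380000000 = 0.0210526 ms; 5 hops → 0.105263 ms.
Propagation delays (d/s per hop): 0.00811111, 0.00147442, 0.00282609, 0.0533333, 0.011 ms; sum = 0.076745 ms.
Processing at 4 router(s): 4 × 2.6 ms = 10.4 ms.
End-to-end = 10.6 ms.

10.6 ms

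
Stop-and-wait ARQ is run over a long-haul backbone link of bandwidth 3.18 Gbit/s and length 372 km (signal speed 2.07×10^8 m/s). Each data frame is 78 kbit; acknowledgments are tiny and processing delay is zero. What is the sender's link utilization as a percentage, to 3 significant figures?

0.678 %

t_tx = L/R = 78000/3180000000 = 2.45283e-05 s.
t_prop = 372000/2.07e+08 = 0.0017971 s; RTT = 0.0035942 s.
Cycle = t_tx + RTT = 0.00361873 s.
Utilization = t_tx / cycle = 2.45283e-05/0.00361873 = 0.678 %.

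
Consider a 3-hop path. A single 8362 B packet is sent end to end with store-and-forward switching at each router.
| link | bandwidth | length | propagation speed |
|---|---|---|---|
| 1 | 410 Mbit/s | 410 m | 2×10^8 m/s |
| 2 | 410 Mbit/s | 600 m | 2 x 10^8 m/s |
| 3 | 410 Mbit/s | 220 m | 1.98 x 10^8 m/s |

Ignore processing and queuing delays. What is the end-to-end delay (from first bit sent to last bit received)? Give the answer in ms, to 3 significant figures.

0.496 ms

L = 8362 × 8 = 66896 bits.
Transmission delay per hop = L/R = 66896/410000000 = 0.163161 ms; 3 hops → 0.489483 ms.
Propagation delays (d/s per hop): 0.00205, 0.003, 0.00111111 ms; sum = 0.00616111 ms.
End-to-end = 0.496 ms.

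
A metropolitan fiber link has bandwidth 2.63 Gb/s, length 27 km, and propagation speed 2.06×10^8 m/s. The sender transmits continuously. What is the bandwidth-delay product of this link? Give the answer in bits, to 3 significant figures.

Propagation delay = 27000 / 206000000 = 0.000131068 s.
BDP = R × t_prop = 2630000000 × 0.000131068 = 344709 bits.

345000 bits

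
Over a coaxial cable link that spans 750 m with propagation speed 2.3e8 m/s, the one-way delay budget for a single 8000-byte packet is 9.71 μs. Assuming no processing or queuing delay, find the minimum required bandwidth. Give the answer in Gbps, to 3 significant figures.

9.92 Gbps

L = 64000 bits.
Propagation delay = 750 / 2.3e+08 = 3.26087 μs.
Transmission budget = 9.71 − 3.26087 = 6.44913 μs.
R ≥ L / t_tx = 64000 bits / 6.44913e-06 s = 9.92 Gbps.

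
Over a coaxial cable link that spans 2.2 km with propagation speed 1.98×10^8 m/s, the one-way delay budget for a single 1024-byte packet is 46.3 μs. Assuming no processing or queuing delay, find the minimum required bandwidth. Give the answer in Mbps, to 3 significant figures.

233 Mbps

L = 8192 bits.
Propagation delay = 2200 / 198000000 = 11.1111 μs.
Transmission budget = 46.3 − 11.1111 = 35.1889 μs.
R ≥ L / t_tx = 8192 bits / 3.51889e-05 s = 233 Mbps.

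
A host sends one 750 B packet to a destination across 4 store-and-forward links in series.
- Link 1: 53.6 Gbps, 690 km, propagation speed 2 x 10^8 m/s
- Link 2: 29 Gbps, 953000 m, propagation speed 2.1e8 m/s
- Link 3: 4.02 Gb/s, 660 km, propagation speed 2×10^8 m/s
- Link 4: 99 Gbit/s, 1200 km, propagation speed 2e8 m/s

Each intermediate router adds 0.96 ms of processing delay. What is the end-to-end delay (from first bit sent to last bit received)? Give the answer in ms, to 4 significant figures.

L = 750 × 8 = 6000 bits.
Transmission delays (L/R per hop): 0.00011194, 0.000206897, 0.00149254, 6.06061e-05 ms; sum = 0.00187198 ms.
Propagation delays (d/s per hop): 3.45, 4.5381, 3.3, 6 ms; sum = 17.2881 ms.
Processing at 3 router(s): 3 × 0.96 ms = 2.88 ms.
End-to-end = 20.17 ms.

20.17 ms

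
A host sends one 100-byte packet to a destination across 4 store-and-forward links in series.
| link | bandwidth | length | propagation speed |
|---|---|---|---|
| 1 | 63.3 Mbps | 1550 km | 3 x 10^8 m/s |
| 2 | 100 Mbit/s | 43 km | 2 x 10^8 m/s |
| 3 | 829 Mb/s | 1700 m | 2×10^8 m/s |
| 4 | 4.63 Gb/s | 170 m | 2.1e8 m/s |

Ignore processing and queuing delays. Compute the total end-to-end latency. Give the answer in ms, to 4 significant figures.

L = 100 × 8 = 800 bits.
Transmission delays (L/R per hop): 0.0126382, 0.008, 0.000965018, 0.000172786 ms; sum = 0.021776 ms.
Propagation delays (d/s per hop): 5.16667, 0.215, 0.0085, 0.000809524 ms; sum = 5.39098 ms.
End-to-end = 5.413 ms.

5.413 ms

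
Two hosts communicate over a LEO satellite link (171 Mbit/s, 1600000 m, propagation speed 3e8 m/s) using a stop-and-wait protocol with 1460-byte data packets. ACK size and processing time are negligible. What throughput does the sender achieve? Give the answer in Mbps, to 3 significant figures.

1.09 Mbps

t_tx = L/R = 11680/171000000 = 6.83041e-05 s.
t_prop = 1600000/300000000 = 0.00533333 s; RTT = 0.0106667 s.
Cycle = t_tx + RTT = 0.010735 s.
Throughput = L / cycle = 11680 / 0.010735 = 1.09 Mbps.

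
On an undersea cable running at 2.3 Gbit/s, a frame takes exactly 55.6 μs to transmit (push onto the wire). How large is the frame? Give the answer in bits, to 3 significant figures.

L = R × t_tx = 2300000000 b/s × 5.56e-05 s = 127880 bits.

128000 bits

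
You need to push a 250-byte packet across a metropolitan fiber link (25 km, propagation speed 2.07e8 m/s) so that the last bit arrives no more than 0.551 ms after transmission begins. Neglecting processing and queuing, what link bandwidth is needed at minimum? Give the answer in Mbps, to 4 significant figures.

4.649 Mbps

L = 2000 bits.
Propagation delay = 25000 / 2.07e+08 = 0.120773 ms.
Transmission budget = 0.551 − 0.120773 = 0.430227 ms.
R ≥ L / t_tx = 2000 bits / 0.000430227 s = 4.649 Mbps.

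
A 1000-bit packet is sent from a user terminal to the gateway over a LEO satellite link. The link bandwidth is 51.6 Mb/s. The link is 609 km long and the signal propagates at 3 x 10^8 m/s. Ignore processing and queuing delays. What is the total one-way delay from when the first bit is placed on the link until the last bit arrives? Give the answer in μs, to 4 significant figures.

Transmission delay = L/R = 1000 / 51600000 = 19.3798 μs.
Propagation delay = d/s = 609000 m / 300000000 m/s = 2030 μs.
Total = 2049 μs.

2049 μs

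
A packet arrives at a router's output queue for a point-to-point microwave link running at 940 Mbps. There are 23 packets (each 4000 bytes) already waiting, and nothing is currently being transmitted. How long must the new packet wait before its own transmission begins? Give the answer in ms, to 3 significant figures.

0.783 ms

Each queued packet: L/R = 32000/940000000 = 0.0340426 ms.
23 queued → 0.782979 ms.
Queuing delay = 0.783 ms.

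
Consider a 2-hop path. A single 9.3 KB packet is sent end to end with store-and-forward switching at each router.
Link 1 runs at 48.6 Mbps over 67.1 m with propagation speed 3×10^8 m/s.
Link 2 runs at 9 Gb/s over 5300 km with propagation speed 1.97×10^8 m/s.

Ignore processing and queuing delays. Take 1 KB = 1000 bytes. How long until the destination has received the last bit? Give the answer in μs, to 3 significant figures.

28400 μs

L = 74400 bits.
Transmission delays (L/R per hop): 1530.86, 8.26667 μs; sum = 1539.13 μs.
Propagation delays (d/s per hop): 0.223667, 26903.6 μs; sum = 26903.8 μs.
End-to-end = 28400 μs.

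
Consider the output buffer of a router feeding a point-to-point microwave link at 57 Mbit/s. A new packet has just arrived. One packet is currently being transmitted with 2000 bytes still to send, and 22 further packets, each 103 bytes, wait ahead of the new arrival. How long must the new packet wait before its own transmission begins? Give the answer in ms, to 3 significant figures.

Each queued packet: L/R = 824/57000000 = 0.0144561 ms.
22 queued → 0.318035 ms.
Plus remaining 16000 bits of current packet: 0.280702 ms.
Queuing delay = 0.599 ms.

0.599 ms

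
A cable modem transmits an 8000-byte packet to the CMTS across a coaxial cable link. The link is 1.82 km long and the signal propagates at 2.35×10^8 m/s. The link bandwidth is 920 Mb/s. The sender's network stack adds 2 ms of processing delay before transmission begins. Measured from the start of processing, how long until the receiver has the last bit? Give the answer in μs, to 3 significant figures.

2080 μs

L = 8000 × 8 = 64000 bits.
Transmission delay = L/R = 64000 / 920000000 = 69.5652 μs.
Propagation delay = d/s = 1820 m / 235000000 m/s = 7.74468 μs.
Plus processing delay 2 ms = 2000 μs.
Total = 2080 μs.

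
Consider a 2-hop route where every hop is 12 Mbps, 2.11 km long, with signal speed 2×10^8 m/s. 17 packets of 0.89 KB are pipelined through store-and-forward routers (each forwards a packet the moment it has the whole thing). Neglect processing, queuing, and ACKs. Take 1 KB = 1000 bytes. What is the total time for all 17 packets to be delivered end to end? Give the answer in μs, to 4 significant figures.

Per-hop transmission t_tx = L/R = 7120/12000000 = 593.333 μs.
Per-hop propagation t_prop = 2110/200000000 = 10.55 μs.
Pipeline fill: first packet needs 2·t_tx to clear all hops; remaining 16 packets each add one t_tx.
Total = (2+17-1)·t_tx + 2·t_prop = 18·593.333 + 2·10.55 = 10700 μs.

10700 μs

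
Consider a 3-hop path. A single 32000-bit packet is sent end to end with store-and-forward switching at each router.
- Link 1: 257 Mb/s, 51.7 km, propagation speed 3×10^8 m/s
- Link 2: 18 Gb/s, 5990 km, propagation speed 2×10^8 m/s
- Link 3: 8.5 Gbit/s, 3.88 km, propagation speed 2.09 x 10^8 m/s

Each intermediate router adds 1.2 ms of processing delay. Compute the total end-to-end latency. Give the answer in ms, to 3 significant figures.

32.7 ms

Transmission delays (L/R per hop): 0.124514, 0.00177778, 0.00376471 ms; sum = 0.130056 ms.
Propagation delays (d/s per hop): 0.172333, 29.95, 0.0185646 ms; sum = 30.1409 ms.
Processing at 2 router(s): 2 × 1.2 ms = 2.4 ms.
End-to-end = 32.7 ms.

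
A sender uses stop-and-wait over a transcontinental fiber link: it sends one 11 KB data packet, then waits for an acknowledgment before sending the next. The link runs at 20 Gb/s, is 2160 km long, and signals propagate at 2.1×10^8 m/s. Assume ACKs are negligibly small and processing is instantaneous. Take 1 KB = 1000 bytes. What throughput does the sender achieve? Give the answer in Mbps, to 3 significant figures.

4.28 Mbps

t_tx = L/R = 88000/20000000000 = 4.4e-06 s.
t_prop = 2160000/210000000 = 0.0102857 s; RTT = 0.0205714 s.
Cycle = t_tx + RTT = 0.0205758 s.
Throughput = L / cycle = 88000 / 0.0205758 = 4.28 Mbps.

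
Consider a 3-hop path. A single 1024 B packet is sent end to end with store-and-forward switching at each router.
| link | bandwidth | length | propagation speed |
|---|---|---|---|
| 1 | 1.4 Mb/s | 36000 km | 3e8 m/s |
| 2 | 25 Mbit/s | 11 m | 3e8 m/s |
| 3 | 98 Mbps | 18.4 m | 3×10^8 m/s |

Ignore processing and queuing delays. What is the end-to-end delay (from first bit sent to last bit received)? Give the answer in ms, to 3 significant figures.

126 ms

L = 1024 × 8 = 8192 bits.
Transmission delays (L/R per hop): 5.85143, 0.32768, 0.0835918 ms; sum = 6.2627 ms.
Propagation delays (d/s per hop): 120, 3.66667e-05, 6.13333e-05 ms; sum = 120 ms.
End-to-end = 126 ms.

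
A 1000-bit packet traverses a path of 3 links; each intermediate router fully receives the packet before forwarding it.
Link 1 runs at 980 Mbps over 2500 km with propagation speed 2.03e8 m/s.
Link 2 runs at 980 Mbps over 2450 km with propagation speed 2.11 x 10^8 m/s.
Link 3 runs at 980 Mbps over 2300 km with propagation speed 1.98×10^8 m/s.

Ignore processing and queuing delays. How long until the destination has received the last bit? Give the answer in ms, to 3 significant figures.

35.5 ms

Transmission delay per hop = L/R = 1000/980000000 = 0.00102041 ms; 3 hops → 0.00306122 ms.
Propagation delays (d/s per hop): 12.3153, 11.6114, 11.6162 ms; sum = 35.5428 ms.
End-to-end = 35.5 ms.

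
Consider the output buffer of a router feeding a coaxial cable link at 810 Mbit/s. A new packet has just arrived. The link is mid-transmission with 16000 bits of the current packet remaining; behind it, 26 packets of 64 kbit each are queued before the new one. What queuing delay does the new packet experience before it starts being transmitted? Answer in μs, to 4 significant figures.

Each queued packet: L/R = 64000/810000000 = 79.0123 μs.
26 queued → 2054.32 μs.
Plus remaining 16000 bits of current packet: 19.7531 μs.
Queuing delay = 2074 μs.

2074 μs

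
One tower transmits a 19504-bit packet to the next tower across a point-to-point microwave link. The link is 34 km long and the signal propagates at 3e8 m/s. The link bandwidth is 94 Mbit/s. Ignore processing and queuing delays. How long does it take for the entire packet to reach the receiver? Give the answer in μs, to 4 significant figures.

320.8 μs

Transmission delay = L/R = 19504 / 94000000 = 207.489 μs.
Propagation delay = d/s = 34000 m / 300000000 m/s = 113.333 μs.
Total = 320.8 μs.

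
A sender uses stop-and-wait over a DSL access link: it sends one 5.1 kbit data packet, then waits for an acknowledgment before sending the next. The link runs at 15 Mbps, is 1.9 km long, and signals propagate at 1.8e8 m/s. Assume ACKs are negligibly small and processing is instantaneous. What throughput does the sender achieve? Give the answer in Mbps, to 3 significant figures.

14.1 Mbps

t_tx = L/R = 5100/15000000 = 0.00034 s.
t_prop = 1900/180000000 = 1.05556e-05 s; RTT = 2.11111e-05 s.
Cycle = t_tx + RTT = 0.000361111 s.
Throughput = L / cycle = 5100 / 0.000361111 = 14.1 Mbps.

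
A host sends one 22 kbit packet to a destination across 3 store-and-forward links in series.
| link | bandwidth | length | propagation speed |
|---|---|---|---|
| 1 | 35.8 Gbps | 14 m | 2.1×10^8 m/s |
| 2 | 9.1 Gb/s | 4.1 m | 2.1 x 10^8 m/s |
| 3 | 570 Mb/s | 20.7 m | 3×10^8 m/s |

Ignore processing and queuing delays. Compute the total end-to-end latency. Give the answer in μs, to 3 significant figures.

41.8 μs

L = 22000 bits.
Transmission delays (L/R per hop): 0.614525, 2.41758, 38.5965 μs; sum = 41.6286 μs.
Propagation delays (d/s per hop): 0.0666667, 0.0195238, 0.069 μs; sum = 0.15519 μs.
End-to-end = 41.8 μs.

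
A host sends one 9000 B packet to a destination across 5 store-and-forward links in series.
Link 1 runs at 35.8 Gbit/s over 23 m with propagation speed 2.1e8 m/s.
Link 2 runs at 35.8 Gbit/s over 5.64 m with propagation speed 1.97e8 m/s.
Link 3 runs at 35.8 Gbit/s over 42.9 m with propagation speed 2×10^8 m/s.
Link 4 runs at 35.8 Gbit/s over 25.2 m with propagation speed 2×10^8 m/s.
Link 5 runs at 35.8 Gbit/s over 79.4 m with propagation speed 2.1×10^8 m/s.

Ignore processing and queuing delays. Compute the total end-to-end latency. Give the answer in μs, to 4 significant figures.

L = 9000 × 8 = 72000 bits.
Transmission delay per hop = L/R = 72000/35800000000 = 2.01117 μs; 5 hops → 10.0559 μs.
Propagation delays (d/s per hop): 0.109524, 0.0286294, 0.2145, 0.126, 0.378095 μs; sum = 0.856748 μs.
End-to-end = 10.91 μs.

10.91 μs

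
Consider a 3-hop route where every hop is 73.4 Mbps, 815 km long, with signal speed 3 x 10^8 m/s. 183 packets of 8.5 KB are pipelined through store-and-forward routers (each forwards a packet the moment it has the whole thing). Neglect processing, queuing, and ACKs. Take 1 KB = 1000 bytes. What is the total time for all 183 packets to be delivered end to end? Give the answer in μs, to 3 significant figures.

Per-hop transmission t_tx = L/R = 68000/73400000 = 926.431 μs.
Per-hop propagation t_prop = 815000/300000000 = 2716.67 μs.
Pipeline fill: first packet needs 3·t_tx to clear all hops; remaining 182 packets each add one t_tx.
Total = (3+183-1)·t_tx + 3·t_prop = 185·926.431 + 3·2716.67 = 180000 μs.

180000 μs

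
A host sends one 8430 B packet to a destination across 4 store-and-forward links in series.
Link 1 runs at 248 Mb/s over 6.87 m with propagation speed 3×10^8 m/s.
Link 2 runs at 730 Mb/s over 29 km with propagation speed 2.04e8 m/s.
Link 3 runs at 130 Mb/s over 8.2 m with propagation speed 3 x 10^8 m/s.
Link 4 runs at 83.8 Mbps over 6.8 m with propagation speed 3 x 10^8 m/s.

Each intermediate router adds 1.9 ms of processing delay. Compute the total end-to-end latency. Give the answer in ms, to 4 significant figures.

L = 8430 × 8 = 67440 bits.
Transmission delays (L/R per hop): 0.271935, 0.0923836, 0.518769, 0.804773 ms; sum = 1.68786 ms.
Propagation delays (d/s per hop): 2.29e-05, 0.142157, 2.73333e-05, 2.26667e-05 ms; sum = 0.14223 ms.
Processing at 3 router(s): 3 × 1.9 ms = 5.7 ms.
End-to-end = 7.530 ms.

7.530 ms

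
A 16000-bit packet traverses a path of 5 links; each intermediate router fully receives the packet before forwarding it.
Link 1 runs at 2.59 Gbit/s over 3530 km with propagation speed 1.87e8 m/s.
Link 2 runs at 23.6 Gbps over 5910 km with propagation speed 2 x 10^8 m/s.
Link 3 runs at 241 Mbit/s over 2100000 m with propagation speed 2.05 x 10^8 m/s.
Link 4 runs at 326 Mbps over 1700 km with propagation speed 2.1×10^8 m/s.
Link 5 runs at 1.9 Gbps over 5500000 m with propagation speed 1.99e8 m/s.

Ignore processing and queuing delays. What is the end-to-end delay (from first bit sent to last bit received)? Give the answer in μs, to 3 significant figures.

Transmission delays (L/R per hop): 6.17761, 0.677966, 66.39, 49.0798, 8.42105 μs; sum = 130.746 μs.
Propagation delays (d/s per hop): 18877, 29550, 10243.9, 8095.24, 27638.2 μs; sum = 94404.3 μs.
End-to-end = 94500 μs.

94500 μs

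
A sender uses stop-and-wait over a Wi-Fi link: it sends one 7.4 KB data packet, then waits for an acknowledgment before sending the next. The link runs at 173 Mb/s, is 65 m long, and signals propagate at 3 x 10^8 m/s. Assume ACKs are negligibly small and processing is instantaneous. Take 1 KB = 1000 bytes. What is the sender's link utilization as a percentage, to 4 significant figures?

99.87 %

t_tx = L/R = 59200/173000000 = 0.000342197 s.
t_prop = 65/300000000 = 2.16667e-07 s; RTT = 4.33333e-07 s.
Cycle = t_tx + RTT = 0.00034263 s.
Utilization = t_tx / cycle = 0.000342197/0.00034263 = 99.87 %.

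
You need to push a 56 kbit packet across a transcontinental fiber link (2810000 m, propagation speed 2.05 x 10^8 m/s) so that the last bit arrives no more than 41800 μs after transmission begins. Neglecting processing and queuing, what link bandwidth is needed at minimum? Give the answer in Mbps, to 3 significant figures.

1.99 Mbps

Propagation delay = 2810000 / 2.05e+08 = 13707.3 μs.
Transmission budget = 41800 − 13707.3 = 28092.7 μs.
R ≥ L / t_tx = 56000 bits / 0.0280927 s = 1.99 Mbps.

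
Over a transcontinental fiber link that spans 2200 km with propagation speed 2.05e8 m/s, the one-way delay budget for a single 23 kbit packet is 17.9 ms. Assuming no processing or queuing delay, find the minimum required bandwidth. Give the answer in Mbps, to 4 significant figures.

Propagation delay = 2200000 / 2.05e+08 = 10.7317 ms.
Transmission budget = 17.9 − 10.7317 = 7.16829 ms.
R ≥ L / t_tx = 23000 bits / 0.00716829 s = 3.209 Mbps.

3.209 Mbps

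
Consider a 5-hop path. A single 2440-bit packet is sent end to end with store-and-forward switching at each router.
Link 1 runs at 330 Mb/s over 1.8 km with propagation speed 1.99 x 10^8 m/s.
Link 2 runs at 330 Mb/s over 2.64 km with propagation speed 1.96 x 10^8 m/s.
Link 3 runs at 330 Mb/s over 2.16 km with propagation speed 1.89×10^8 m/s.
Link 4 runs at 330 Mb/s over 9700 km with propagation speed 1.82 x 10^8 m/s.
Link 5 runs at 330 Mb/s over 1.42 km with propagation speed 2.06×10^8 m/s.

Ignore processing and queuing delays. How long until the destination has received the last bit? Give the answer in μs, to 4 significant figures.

53370 μs

Transmission delay per hop = L/R = 2440/330000000 = 7.39394 μs; 5 hops → 36.9697 μs.
Propagation delays (d/s per hop): 9.04523, 13.4694, 11.4286, 53296.7, 6.8932 μs; sum = 53337.5 μs.
End-to-end = 53370 μs.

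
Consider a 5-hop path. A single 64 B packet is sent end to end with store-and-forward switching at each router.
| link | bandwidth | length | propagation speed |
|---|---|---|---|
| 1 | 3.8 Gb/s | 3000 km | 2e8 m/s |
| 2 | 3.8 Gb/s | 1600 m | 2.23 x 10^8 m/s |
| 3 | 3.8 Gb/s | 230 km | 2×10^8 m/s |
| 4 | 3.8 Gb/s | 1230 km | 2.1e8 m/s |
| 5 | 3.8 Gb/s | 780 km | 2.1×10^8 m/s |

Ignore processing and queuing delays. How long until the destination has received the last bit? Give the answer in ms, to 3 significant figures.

L = 64 × 8 = 512 bits.
Transmission delay per hop = L/R = 512/3800000000 = 0.000134737 ms; 5 hops → 0.000673684 ms.
Propagation delays (d/s per hop): 15, 0.00717489, 1.15, 5.85714, 3.71429 ms; sum = 25.7286 ms.
End-to-end = 25.7 ms.

25.7 ms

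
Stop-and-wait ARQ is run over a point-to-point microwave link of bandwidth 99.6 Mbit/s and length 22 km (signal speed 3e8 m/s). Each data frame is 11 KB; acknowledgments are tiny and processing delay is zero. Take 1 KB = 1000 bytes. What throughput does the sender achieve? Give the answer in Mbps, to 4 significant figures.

85.42 Mbps

t_tx = L/R = 88000/99600000 = 0.000883534 s.
t_prop = 22000/300000000 = 7.33333e-05 s; RTT = 0.000146667 s.
Cycle = t_tx + RTT = 0.0010302 s.
Throughput = L / cycle = 88000 / 0.0010302 = 85.42 Mbps.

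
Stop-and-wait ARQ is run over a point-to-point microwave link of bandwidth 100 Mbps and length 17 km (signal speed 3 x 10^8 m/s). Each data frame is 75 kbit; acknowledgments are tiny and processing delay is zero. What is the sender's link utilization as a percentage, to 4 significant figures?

t_tx = L/R = 75000/100000000 = 0.00075 s.
t_prop = 17000/300000000 = 5.66667e-05 s; RTT = 0.000113333 s.
Cycle = t_tx + RTT = 0.000863333 s.
Utilization = t_tx / cycle = 0.00075/0.000863333 = 86.87 %.

86.87 %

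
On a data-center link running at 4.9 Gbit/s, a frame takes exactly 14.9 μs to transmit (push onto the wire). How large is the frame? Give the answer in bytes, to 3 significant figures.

L = R × t_tx = 4900000000 b/s × 1.49e-05 s = 73010 bits.
In bytes: 73010 / 8 = 9130 bytes.

9130 bytes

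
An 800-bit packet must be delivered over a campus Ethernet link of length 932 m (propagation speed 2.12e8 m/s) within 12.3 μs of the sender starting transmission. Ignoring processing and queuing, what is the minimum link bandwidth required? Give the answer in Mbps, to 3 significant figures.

101 Mbps

Propagation delay = 932 / 212000000 = 4.39623 μs.
Transmission budget = 12.3 − 4.39623 = 7.90377 μs.
R ≥ L / t_tx = 800 bits / 7.90377e-06 s = 101 Mbps.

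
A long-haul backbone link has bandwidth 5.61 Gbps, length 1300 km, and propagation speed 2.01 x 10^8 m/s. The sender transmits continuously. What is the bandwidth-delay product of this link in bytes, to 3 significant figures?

4540000 bytes

Propagation delay = 1300000 / 2.01e+08 = 0.00646766 s.
BDP = R × t_prop = 5610000000 × 0.00646766 = 36283600 bits.
In bytes: 36283600/8 = 4540000 bytes.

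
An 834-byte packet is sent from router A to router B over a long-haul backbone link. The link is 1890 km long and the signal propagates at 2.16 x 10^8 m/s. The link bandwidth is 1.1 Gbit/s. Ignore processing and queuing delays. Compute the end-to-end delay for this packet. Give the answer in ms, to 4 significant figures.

L = 834 × 8 = 6672 bits.
Transmission delay = L/R = 6672 / 1100000000 = 0.00606545 ms.
Propagation delay = d/s = 1890000 m / 216000000 m/s = 8.75 ms.
Total = 8.756 ms.

8.756 ms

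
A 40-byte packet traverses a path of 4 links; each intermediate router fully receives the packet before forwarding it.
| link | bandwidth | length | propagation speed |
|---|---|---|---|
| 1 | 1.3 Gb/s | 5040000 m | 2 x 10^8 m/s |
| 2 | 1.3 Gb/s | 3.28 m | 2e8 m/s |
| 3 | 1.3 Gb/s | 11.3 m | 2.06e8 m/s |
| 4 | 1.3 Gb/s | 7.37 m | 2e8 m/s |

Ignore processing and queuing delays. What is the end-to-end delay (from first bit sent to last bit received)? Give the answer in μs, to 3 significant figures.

25200 μs

L = 40 × 8 = 320 bits.
Transmission delay per hop = L/R = 320/1300000000 = 0.246154 μs; 4 hops → 0.984615 μs.
Propagation delays (d/s per hop): 25200, 0.0164, 0.0548544, 0.03685 μs; sum = 25200.1 μs.
End-to-end = 25200 μs.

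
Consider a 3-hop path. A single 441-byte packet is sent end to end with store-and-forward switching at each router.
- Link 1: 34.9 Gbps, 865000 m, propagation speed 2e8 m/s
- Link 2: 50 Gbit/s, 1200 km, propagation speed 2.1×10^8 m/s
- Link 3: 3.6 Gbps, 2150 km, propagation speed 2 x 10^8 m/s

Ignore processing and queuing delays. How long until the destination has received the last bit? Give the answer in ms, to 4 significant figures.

20.79 ms

L = 441 × 8 = 3528 bits.
Transmission delays (L/R per hop): 0.000101089, 7.056e-05, 0.00098 ms; sum = 0.00115165 ms.
Propagation delays (d/s per hop): 4.325, 5.71429, 10.75 ms; sum = 20.7893 ms.
End-to-end = 20.79 ms.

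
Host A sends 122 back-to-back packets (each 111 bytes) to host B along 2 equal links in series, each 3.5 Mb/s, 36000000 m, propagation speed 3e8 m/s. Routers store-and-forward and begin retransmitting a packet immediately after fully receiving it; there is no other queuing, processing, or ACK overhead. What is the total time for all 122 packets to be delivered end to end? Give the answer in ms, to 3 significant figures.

Per-hop transmission t_tx = L/R = 888/3500000 = 0.253714 ms.
Per-hop propagation t_prop = 36000000/300000000 = 120 ms.
Pipeline fill: first packet needs 2·t_tx to clear all hops; remaining 121 packets each add one t_tx.
Total = (2+122-1)·t_tx + 2·t_prop = 123·0.253714 + 2·120 = 271 ms.

271 ms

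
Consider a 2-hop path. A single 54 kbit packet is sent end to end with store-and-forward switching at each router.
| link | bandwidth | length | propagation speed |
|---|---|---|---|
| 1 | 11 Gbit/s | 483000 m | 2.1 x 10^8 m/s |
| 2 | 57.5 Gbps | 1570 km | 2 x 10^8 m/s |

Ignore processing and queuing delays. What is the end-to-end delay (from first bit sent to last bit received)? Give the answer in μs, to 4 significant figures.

10160 μs

L = 54000 bits.
Transmission delays (L/R per hop): 4.90909, 0.93913 μs; sum = 5.84822 μs.
Propagation delays (d/s per hop): 2300, 7850 μs; sum = 10150 μs.
End-to-end = 10160 μs.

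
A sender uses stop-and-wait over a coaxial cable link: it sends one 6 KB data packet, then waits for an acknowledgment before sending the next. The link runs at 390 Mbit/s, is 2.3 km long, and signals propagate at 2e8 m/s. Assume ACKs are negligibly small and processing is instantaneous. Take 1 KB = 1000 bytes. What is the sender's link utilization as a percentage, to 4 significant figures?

84.25 %

t_tx = L/R = 48000/390000000 = 0.000123077 s.
t_prop = 2300/200000000 = 1.15e-05 s; RTT = 2.3e-05 s.
Cycle = t_tx + RTT = 0.000146077 s.
Utilization = t_tx / cycle = 0.000123077/0.000146077 = 84.25 %.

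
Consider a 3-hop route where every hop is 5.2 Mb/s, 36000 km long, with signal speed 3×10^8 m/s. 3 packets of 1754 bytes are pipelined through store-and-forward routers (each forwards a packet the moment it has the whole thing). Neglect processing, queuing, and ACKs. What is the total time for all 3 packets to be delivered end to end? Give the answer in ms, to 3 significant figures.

373 ms

Per-hop transmission t_tx = L/R = 14032/5200000 = 2.69846 ms.
Per-hop propagation t_prop = 36000000/300000000 = 120 ms.
Pipeline fill: first packet needs 3·t_tx to clear all hops; remaining 2 packets each add one t_tx.
Total = (3+3-1)·t_tx + 3·t_prop = 5·2.69846 + 3·120 = 373 ms.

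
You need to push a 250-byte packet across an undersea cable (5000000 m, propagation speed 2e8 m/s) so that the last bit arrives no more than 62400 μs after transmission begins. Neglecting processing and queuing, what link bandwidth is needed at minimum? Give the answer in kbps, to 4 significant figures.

53.48 kbps

L = 2000 bits.
Propagation delay = 5000000 / 200000000 = 25000 μs.
Transmission budget = 62400 − 25000 = 37400 μs.
R ≥ L / t_tx = 2000 bits / 0.0374 s = 53.48 kbps.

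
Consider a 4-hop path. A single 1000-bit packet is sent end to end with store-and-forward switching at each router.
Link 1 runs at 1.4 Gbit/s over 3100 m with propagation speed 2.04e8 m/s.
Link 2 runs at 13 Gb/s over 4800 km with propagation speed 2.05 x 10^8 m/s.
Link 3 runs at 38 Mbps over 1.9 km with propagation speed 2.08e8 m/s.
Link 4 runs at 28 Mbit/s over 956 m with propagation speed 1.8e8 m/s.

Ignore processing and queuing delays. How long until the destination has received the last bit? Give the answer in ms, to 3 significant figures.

23.5 ms

Transmission delays (L/R per hop): 0.000714286, 7.69231e-05, 0.0263158, 0.0357143 ms; sum = 0.0628213 ms.
Propagation delays (d/s per hop): 0.0151961, 23.4146, 0.00913462, 0.00531111 ms; sum = 23.4443 ms.
End-to-end = 23.5 ms.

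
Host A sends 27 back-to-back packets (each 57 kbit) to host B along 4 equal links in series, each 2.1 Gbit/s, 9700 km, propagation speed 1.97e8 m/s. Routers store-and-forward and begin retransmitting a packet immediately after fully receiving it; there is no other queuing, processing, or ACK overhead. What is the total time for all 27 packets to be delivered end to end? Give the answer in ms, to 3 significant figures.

198 ms

Per-hop transmission t_tx = L/R = 57000/2100000000 = 0.0271429 ms.
Per-hop propagation t_prop = 9700000/197000000 = 49.2386 ms.
Pipeline fill: first packet needs 4·t_tx to clear all hops; remaining 26 packets each add one t_tx.
Total = (4+27-1)·t_tx + 4·t_prop = 30·0.0271429 + 4·49.2386 = 198 ms.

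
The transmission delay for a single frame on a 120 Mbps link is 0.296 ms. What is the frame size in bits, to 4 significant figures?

L = R × t_tx = 120000000 b/s × 0.000296 s = 35520 bits.

35520 bits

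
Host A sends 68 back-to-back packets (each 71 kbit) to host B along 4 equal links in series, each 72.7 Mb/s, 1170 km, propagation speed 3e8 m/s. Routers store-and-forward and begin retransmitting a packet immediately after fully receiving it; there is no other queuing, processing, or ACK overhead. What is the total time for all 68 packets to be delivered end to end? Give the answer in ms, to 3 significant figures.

Per-hop transmission t_tx = L/R = 71000/72700000 = 0.976616 ms.
Per-hop propagation t_prop = 1170000/300000000 = 3.9 ms.
Pipeline fill: first packet needs 4·t_tx to clear all hops; remaining 67 packets each add one t_tx.
Total = (4+68-1)·t_tx + 4·t_prop = 71·0.976616 + 4·3.9 = 84.9 ms.

84.9 ms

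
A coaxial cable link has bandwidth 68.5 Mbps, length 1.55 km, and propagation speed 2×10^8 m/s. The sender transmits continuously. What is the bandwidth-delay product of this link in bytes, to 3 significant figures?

66.4 bytes

Propagation delay = 1550 / 200000000 = 7.75e-06 s.
BDP = R × t_prop = 68500000 × 7.75e-06 = 530.875 bits.
In bytes: 530.875/8 = 66.4 bytes.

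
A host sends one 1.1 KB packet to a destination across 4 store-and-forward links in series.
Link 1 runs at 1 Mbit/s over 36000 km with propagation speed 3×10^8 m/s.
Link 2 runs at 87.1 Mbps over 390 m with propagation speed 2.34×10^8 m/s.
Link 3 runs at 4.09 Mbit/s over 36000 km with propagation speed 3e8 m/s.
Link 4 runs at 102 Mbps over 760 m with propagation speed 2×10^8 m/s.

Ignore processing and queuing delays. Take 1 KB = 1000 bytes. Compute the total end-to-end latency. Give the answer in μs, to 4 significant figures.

L = 8800 bits.
Transmission delays (L/R per hop): 8800, 101.033, 2151.59, 86.2745 μs; sum = 11138.9 μs.
Propagation delays (d/s per hop): 120000, 1.66667, 120000, 3.8 μs; sum = 240005 μs.
End-to-end = 251100 μs.

251100 μs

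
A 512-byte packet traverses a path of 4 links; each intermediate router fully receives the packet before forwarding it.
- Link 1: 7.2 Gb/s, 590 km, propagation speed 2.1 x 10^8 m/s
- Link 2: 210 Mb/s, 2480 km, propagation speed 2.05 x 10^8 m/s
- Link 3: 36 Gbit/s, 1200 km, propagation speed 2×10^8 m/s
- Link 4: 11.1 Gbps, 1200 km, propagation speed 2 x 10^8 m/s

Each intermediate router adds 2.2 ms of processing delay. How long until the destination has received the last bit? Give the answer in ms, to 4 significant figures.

L = 512 × 8 = 4096 bits.
Transmission delays (L/R per hop): 0.000568889, 0.0195048, 0.000113778, 0.000369009 ms; sum = 0.0205564 ms.
Propagation delays (d/s per hop): 2.80952, 12.0976, 6, 6 ms; sum = 26.9071 ms.
Processing at 3 router(s): 3 × 2.2 ms = 6.6 ms.
End-to-end = 33.53 ms.

33.53 ms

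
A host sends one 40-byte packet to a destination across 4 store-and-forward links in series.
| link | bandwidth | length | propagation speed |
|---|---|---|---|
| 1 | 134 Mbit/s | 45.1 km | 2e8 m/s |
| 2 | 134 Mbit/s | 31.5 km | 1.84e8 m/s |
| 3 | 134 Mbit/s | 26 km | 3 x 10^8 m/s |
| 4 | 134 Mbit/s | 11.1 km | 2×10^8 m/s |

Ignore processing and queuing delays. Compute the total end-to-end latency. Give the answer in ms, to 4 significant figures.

L = 40 × 8 = 320 bits.
Transmission delay per hop = L/R = 320/134000000 = 0.00238806 ms; 4 hops → 0.00955224 ms.
Propagation delays (d/s per hop): 0.2255, 0.171196, 0.0866667, 0.0555 ms; sum = 0.538862 ms.
End-to-end = 0.5484 ms.

0.5484 ms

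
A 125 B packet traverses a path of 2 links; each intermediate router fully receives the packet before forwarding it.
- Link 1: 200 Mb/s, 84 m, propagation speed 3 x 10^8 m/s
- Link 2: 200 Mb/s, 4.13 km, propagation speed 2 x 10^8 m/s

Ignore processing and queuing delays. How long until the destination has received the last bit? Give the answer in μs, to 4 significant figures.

L = 125 × 8 = 1000 bits.
Transmission delay per hop = L/R = 1000/200000000 = 5 μs; 2 hops → 10 μs.
Propagation delays (d/s per hop): 0.28, 20.65 μs; sum = 20.93 μs.
End-to-end = 30.93 μs.

30.93 μs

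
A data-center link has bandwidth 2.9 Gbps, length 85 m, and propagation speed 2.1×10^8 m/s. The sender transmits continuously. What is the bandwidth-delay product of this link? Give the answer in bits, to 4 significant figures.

1174 bits

Propagation delay = 85 / 210000000 = 4.04762e-07 s.
BDP = R × t_prop = 2900000000 × 4.04762e-07 = 1173.81 bits.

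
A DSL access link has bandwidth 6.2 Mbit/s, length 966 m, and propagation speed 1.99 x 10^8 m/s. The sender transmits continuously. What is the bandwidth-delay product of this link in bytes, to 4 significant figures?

3.762 bytes

Propagation delay = 966 / 199000000 = 4.85427e-06 s.
BDP = R × t_prop = 6200000 × 4.85427e-06 = 30.0965 bits.
In bytes: 30.0965/8 = 3.762 bytes.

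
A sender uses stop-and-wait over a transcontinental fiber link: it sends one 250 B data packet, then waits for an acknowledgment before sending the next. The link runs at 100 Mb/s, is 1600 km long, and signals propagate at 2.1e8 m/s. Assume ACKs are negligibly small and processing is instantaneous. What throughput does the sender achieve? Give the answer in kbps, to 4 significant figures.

131.1 kbps

t_tx = L/R = 2000/100000000 = 2e-05 s.
t_prop = 1600000/210000000 = 0.00761905 s; RTT = 0.0152381 s.
Cycle = t_tx + RTT = 0.0152581 s.
Throughput = L / cycle = 2000 / 0.0152581 = 131.1 kbps.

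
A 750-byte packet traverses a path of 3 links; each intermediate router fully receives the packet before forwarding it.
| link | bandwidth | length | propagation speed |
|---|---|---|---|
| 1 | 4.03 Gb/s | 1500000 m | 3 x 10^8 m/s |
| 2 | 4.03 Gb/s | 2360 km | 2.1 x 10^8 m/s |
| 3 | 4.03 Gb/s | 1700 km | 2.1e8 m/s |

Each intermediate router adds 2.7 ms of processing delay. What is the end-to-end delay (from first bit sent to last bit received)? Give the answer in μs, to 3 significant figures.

29700 μs

L = 750 × 8 = 6000 bits.
Transmission delay per hop = L/R = 6000/4.03e+09 = 1.48883 μs; 3 hops → 4.4665 μs.
Propagation delays (d/s per hop): 5000, 11238.1, 8095.24 μs; sum = 24333.3 μs.
Processing at 2 router(s): 2 × 2.7 ms = 5400 μs.
End-to-end = 29700 μs.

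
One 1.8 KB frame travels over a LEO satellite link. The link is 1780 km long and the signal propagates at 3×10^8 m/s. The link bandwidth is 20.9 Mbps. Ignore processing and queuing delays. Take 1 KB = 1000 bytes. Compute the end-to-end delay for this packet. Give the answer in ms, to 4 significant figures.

6.622 ms

L = 14400 bits.
Transmission delay = L/R = 14400 / 20900000 = 0.688995 ms.
Propagation delay = d/s = 1780000 m / 300000000 m/s = 5.93333 ms.
Total = 6.622 ms.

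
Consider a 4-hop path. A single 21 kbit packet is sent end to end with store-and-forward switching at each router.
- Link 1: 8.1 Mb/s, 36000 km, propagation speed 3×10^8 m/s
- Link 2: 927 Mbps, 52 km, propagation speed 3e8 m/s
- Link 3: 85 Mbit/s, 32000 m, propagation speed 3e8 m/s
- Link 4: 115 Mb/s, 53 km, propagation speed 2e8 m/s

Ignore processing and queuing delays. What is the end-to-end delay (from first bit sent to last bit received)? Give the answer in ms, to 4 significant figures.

123.6 ms

L = 21000 bits.
Transmission delays (L/R per hop): 2.59259, 0.0226537, 0.247059, 0.182609 ms; sum = 3.04491 ms.
Propagation delays (d/s per hop): 120, 0.173333, 0.106667, 0.265 ms; sum = 120.545 ms.
End-to-end = 123.6 ms.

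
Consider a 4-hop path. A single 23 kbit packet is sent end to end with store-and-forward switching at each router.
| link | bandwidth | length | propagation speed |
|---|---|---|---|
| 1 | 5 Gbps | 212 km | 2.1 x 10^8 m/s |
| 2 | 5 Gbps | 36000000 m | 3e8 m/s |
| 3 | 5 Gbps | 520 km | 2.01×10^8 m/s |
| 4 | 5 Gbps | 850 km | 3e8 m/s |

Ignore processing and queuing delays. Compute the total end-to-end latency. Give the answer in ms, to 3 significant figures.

126 ms

L = 23000 bits.
Transmission delay per hop = L/R = 23000/5000000000 = 0.0046 ms; 4 hops → 0.0184 ms.
Propagation delays (d/s per hop): 1.00952, 120, 2.58706, 2.83333 ms; sum = 126.43 ms.
End-to-end = 126 ms.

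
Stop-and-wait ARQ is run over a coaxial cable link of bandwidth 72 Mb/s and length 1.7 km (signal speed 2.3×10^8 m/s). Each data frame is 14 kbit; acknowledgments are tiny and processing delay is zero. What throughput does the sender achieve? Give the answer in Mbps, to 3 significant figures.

66.9 Mbps

t_tx = L/R = 14000/72000000 = 0.000194444 s.
t_prop = 1700/2.3e+08 = 7.3913e-06 s; RTT = 1.47826e-05 s.
Cycle = t_tx + RTT = 0.000209227 s.
Throughput = L / cycle = 14000 / 0.000209227 = 66.9 Mbps.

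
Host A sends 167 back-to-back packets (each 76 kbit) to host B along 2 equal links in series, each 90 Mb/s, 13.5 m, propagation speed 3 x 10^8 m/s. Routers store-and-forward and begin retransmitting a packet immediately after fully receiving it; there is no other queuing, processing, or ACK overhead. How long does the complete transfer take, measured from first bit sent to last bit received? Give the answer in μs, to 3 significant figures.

142000 μs

Per-hop transmission t_tx = L/R = 76000/90000000 = 844.444 μs.
Per-hop propagation t_prop = 13.5/300000000 = 0.045 μs.
Pipeline fill: first packet needs 2·t_tx to clear all hops; remaining 166 packets each add one t_tx.
Total = (2+167-1)·t_tx + 2·t_prop = 168·844.444 + 2·0.045 = 142000 μs.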